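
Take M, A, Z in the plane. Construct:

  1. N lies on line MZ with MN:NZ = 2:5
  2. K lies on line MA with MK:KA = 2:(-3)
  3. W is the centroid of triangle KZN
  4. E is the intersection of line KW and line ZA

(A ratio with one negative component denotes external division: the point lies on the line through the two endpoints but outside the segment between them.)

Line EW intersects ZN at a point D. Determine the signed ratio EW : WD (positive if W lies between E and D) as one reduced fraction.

Work in coordinates with M = (0, 0), A = (1, 0), Z = (0, 1).
1. N lies on line MZ with MN:NZ = 2:5 ⇒ N = (0, 2/7)
2. K lies on line MA with MK:KA = 2:(-3) ⇒ K = (-2, 0)
3. W is the centroid of triangle KZN ⇒ W = (-2/3, 3/7)
4. E is the intersection of line KW and line ZA ⇒ E = (10/37, 27/37)
line EW meets ZN at D = (0, 9/14)
W = E + t·(D−E) with t = 52/15, so EW:WD = 52/15:-37/15

EW:WD = -52/37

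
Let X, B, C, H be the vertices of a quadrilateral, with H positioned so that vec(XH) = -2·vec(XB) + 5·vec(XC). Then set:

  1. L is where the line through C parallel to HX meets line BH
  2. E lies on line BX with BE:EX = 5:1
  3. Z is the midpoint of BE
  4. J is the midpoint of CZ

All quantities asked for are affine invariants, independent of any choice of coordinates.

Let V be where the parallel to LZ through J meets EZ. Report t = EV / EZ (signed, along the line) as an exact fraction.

Set X = (0, 0), B = (1, 0), C = (0, 1), H = (-2, 5); any affine frame gives the same invariant.
1. L is where the line through C parallel to HX meets line BH ⇒ L = (-4/5, 3)
2. E lies on line BX with BE:EX = 5:1 ⇒ E = (1/6, 0)
3. Z is the midpoint of BE ⇒ Z = (7/12, 0)
4. J is the midpoint of CZ ⇒ J = (7/24, 1/2)
through J parallel to LZ: direction (83/60, -3); meets EZ at V = (47/90, 0)
V = E + t·(Z−E) with t = 64/75

t = 64/75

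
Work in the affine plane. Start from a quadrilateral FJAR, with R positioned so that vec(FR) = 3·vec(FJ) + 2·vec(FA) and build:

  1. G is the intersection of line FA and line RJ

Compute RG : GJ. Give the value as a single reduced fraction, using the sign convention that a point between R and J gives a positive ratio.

RG:GJ = -3

Set F = (0, 0), J = (1, 0), A = (0, 1), R = (3, 2); any affine frame gives the same invariant.
1. G is the intersection of line FA and line RJ ⇒ G = (0, -1)
G = R + t·(J−R) with t = 3/2, so RG:GJ = t:(1−t) = 3/2:-1/2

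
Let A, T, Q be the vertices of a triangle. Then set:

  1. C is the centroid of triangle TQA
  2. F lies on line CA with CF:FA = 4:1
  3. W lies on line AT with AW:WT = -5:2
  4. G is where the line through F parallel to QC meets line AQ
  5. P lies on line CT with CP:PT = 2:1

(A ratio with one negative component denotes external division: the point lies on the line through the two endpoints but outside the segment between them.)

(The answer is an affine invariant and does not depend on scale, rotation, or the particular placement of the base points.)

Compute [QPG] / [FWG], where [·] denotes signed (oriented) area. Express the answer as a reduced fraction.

Assign A = (0, 0), T = (1, 0), Q = (0, 1) — the answer is frame-independent, so this choice is without loss of generality.
1. C is the centroid of triangle TQA ⇒ C = (1/3, 1/3)
2. F lies on line CA with CF:FA = 4:1 ⇒ F = (1/15, 1/15)
3. W lies on line AT with AW:WT = -5:2 ⇒ W = (5/3, 0)
4. G is where the line through F parallel to QC meets line AQ ⇒ G = (0, 1/5)
5. P lies on line CT with CP:PT = 2:1 ⇒ P = (7/9, 1/9)
2·[QPG] = -28/45, 2·[FWG] = 47/225
[QPG]:[FWG] = -28/45:47/225 = -140/47

[QPG]:[FWG] = -140/47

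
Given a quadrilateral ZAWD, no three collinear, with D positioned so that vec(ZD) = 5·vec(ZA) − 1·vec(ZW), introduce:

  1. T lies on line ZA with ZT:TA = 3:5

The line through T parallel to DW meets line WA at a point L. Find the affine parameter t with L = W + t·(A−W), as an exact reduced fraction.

t = 17/12

Work in coordinates with Z = (0, 0), A = (1, 0), W = (0, 1), D = (5, -1).
1. T lies on line ZA with ZT:TA = 3:5 ⇒ T = (3/8, 0)
through T parallel to DW: direction (-5, 2); meets WA at L = (17/12, -5/12)
L = W + t·(A−W) with t = 17/12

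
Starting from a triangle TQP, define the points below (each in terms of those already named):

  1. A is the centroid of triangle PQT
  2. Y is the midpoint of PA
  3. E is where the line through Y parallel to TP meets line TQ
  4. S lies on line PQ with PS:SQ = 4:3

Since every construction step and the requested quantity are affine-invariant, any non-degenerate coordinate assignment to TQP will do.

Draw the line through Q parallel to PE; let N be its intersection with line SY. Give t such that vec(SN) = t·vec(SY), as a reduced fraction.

t = -45/46

Choose coordinates T = (0, 0), Q = (1, 0), P = (0, 1).
1. A is the centroid of triangle PQT ⇒ A = (1/3, 1/3)
2. Y is the midpoint of PA ⇒ Y = (1/6, 2/3)
3. E is where the line through Y parallel to TP meets line TQ ⇒ E = (1/6, 0)
4. S lies on line PQ with PS:SQ = 4:3 ⇒ S = (4/7, 3/7)
through Q parallel to PE: direction (1/6, -1); meets SY at N = (89/92, 9/46)
N = S + t·(Y−S) with t = -45/46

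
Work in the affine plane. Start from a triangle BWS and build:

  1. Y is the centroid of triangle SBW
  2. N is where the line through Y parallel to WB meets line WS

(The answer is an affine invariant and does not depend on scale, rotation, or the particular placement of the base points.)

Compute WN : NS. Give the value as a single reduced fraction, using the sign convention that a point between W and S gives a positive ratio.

Work in coordinates with B = (0, 0), W = (1, 0), S = (0, 1).
1. Y is the centroid of triangle SBW ⇒ Y = (1/3, 1/3)
2. N is where the line through Y parallel to WB meets line WS ⇒ N = (2/3, 1/3)
N = W + t·(S−W) with t = 1/3, so WN:NS = t:(1−t) = 1/3:2/3

WN:NS = 1/2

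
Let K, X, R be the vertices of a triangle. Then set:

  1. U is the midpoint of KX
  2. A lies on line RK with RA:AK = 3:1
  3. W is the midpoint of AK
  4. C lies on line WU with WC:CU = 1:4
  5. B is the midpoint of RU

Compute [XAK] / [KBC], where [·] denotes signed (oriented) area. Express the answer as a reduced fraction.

[XAK]:[KBC] = -10

Work in coordinates with K = (0, 0), X = (1, 0), R = (0, 1).
1. U is the midpoint of KX ⇒ U = (1/2, 0)
2. A lies on line RK with RA:AK = 3:1 ⇒ A = (0, 1/4)
3. W is the midpoint of AK ⇒ W = (0, 1/8)
4. C lies on line WU with WC:CU = 1:4 ⇒ C = (1/10, 1/10)
5. B is the midpoint of RU ⇒ B = (1/4, 1/2)
2·[XAK] = 1/4, 2·[KBC] = -1/40
[XAK]:[KBC] = 1/4:-1/40 = -10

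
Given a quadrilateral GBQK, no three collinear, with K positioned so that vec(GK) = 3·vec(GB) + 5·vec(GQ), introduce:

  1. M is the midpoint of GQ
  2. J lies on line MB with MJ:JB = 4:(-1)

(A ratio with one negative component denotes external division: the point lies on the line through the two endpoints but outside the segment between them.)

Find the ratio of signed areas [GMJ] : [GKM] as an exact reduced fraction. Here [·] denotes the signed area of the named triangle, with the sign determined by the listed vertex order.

[GMJ]:[GKM] = -4/9

Work in coordinates with G = (0, 0), B = (1, 0), Q = (0, 1), K = (3, 5).
1. M is the midpoint of GQ ⇒ M = (0, 1/2)
2. J lies on line MB with MJ:JB = 4:(-1) ⇒ J = (4/3, -1/6)
2·[GMJ] = -2/3, 2·[GKM] = 3/2
[GMJ]:[GKM] = -2/3:3/2 = -4/9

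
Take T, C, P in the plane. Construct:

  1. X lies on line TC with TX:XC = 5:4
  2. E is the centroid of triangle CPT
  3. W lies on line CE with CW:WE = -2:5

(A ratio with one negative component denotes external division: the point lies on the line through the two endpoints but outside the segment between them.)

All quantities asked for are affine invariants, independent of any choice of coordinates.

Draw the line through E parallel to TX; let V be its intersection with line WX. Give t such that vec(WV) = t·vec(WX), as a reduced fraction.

t = 5/2

Assign T = (0, 0), C = (1, 0), P = (0, 1) — the answer is frame-independent, so this choice is without loss of generality.
1. X lies on line TC with TX:XC = 5:4 ⇒ X = (5/9, 0)
2. E is the centroid of triangle CPT ⇒ E = (1/3, 1/3)
3. W lies on line CE with CW:WE = -2:5 ⇒ W = (13/9, -2/9)
through E parallel to TX: direction (5/9, 0); meets WX at V = (-7/9, 1/3)
V = W + t·(X−W) with t = 5/2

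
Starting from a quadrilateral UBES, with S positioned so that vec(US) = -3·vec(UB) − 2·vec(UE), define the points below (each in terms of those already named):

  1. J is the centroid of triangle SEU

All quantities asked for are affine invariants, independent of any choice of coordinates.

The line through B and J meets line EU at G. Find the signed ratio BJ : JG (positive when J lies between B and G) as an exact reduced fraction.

Work in coordinates with U = (0, 0), B = (1, 0), E = (0, 1), S = (-3, -2).
1. J is the centroid of triangle SEU ⇒ J = (-1, -1/3)
line BJ meets EU at G = (0, -1/6)
J = B + t·(G−B) with t = 2, so BJ:JG = 2:-1

BJ:JG = -2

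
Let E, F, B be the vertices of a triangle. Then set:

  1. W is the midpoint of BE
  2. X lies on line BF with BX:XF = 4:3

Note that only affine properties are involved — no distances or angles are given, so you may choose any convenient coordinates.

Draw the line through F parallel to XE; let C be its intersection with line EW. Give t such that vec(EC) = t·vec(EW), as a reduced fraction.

t = -3/2

Choose coordinates E = (0, 0), F = (1, 0), B = (0, 1).
1. W is the midpoint of BE ⇒ W = (0, 1/2)
2. X lies on line BF with BX:XF = 4:3 ⇒ X = (4/7, 3/7)
through F parallel to XE: direction (-4/7, -3/7); meets EW at C = (0, -3/4)
C = E + t·(W−E) with t = -3/2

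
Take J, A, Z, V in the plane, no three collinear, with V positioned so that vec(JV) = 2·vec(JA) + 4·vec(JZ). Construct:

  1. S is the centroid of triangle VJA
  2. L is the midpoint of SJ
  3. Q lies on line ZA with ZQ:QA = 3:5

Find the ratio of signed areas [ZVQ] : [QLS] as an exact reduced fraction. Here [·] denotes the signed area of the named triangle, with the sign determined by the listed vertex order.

[ZVQ]:[QLS] = -30

Choose coordinates J = (0, 0), A = (1, 0), Z = (0, 1), V = (2, 4).
1. S is the centroid of triangle VJA ⇒ S = (1, 4/3)
2. L is the midpoint of SJ ⇒ L = (1/2, 2/3)
3. Q lies on line ZA with ZQ:QA = 3:5 ⇒ Q = (3/8, 5/8)
2·[ZVQ] = -15/8, 2·[QLS] = 1/16
[ZVQ]:[QLS] = -15/8:1/16 = -30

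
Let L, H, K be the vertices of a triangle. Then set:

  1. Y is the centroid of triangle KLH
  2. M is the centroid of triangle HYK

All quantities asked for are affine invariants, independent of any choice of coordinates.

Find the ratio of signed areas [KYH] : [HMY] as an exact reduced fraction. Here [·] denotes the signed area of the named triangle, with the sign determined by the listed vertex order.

[KYH]:[HMY] = 3

Assign L = (0, 0), H = (1, 0), K = (0, 1) — the answer is frame-independent, so this choice is without loss of generality.
1. Y is the centroid of triangle KLH ⇒ Y = (1/3, 1/3)
2. M is the centroid of triangle HYK ⇒ M = (4/9, 4/9)
2·[KYH] = 1/3, 2·[HMY] = 1/9
[KYH]:[HMY] = 1/3:1/9 = 3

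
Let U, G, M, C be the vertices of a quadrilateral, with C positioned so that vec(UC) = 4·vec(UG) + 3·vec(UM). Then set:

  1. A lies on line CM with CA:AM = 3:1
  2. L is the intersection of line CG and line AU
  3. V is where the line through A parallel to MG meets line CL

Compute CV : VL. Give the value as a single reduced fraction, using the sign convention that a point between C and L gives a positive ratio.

CV:VL = 3/5

Choose coordinates U = (0, 0), G = (1, 0), M = (0, 1), C = (4, 3).
1. A lies on line CM with CA:AM = 3:1 ⇒ A = (1, 3/2)
2. L is the intersection of line CG and line AU ⇒ L = (-2, -3)
3. V is where the line through A parallel to MG meets line CL ⇒ V = (7/4, 3/4)
V = C + t·(L−C) with t = 3/8, so CV:VL = t:(1−t) = 3/8:5/8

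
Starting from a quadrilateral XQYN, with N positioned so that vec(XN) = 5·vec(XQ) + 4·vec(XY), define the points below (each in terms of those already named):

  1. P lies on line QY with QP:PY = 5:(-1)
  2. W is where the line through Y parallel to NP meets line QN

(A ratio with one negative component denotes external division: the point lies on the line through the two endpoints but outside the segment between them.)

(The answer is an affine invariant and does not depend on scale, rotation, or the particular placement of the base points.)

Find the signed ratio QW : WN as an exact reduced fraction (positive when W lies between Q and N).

Work in coordinates with X = (0, 0), Q = (1, 0), Y = (0, 1), N = (5, 4).
1. P lies on line QY with QP:PY = 5:(-1) ⇒ P = (-1/4, 5/4)
2. W is where the line through Y parallel to NP meets line QN ⇒ W = (21/5, 16/5)
W = Q + t·(N−Q) with t = 4/5, so QW:WN = t:(1−t) = 4/5:1/5

QW:WN = 4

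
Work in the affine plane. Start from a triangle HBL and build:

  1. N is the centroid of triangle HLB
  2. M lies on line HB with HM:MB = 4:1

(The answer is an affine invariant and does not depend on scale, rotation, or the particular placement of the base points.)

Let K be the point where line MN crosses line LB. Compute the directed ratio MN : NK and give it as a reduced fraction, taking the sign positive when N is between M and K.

MN:NK = -2/5

Choose coordinates H = (0, 0), B = (1, 0), L = (0, 1).
1. N is the centroid of triangle HLB ⇒ N = (1/3, 1/3)
2. M lies on line HB with HM:MB = 4:1 ⇒ M = (4/5, 0)
line MN meets LB at K = (3/2, -1/2)
N = M + t·(K−M) with t = -2/3, so MN:NK = -2/3:5/3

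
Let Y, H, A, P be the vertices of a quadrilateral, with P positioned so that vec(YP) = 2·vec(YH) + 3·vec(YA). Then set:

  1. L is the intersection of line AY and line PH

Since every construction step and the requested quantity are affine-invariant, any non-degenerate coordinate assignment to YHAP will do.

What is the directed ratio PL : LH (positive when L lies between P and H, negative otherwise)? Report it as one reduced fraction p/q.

PL:LH = -2

Assign Y = (0, 0), H = (1, 0), A = (0, 1), P = (2, 3) — the answer is frame-independent, so this choice is without loss of generality.
1. L is the intersection of line AY and line PH ⇒ L = (0, -3)
L = P + t·(H−P) with t = 2, so PL:LH = t:(1−t) = 2:-1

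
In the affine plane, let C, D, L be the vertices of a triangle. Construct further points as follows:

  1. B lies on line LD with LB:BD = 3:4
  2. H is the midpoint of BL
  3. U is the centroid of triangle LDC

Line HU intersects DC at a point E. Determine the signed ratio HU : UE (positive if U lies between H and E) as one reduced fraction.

HU:UE = 19/14

Choose coordinates C = (0, 0), D = (1, 0), L = (0, 1).
1. B lies on line LD with LB:BD = 3:4 ⇒ B = (3/7, 4/7)
2. H is the midpoint of BL ⇒ H = (3/14, 11/14)
3. U is the centroid of triangle LDC ⇒ U = (1/3, 1/3)
line HU meets DC at E = (8/19, 0)
U = H + t·(E−H) with t = 19/33, so HU:UE = 19/33:14/33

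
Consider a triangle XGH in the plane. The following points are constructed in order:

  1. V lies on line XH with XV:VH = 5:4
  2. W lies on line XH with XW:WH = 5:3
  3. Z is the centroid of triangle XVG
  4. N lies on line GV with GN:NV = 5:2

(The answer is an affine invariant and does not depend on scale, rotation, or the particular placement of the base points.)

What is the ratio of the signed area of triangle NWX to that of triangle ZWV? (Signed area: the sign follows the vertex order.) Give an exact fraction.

Work in coordinates with X = (0, 0), G = (1, 0), H = (0, 1).
1. V lies on line XH with XV:VH = 5:4 ⇒ V = (0, 5/9)
2. W lies on line XH with XW:WH = 5:3 ⇒ W = (0, 5/8)
3. Z is the centroid of triangle XVG ⇒ Z = (1/3, 5/27)
4. N lies on line GV with GN:NV = 5:2 ⇒ N = (2/7, 25/63)
2·[NWX] = 5/28, 2·[ZWV] = 5/216
[NWX]:[ZWV] = 5/28:5/216 = 54/7

[NWX]:[ZWV] = 54/7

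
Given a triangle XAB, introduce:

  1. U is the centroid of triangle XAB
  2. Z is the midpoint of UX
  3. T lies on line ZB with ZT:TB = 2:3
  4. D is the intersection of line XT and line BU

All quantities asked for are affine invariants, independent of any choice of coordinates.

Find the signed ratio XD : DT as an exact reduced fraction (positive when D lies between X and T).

Work in coordinates with X = (0, 0), A = (1, 0), B = (0, 1).
1. U is the centroid of triangle XAB ⇒ U = (1/3, 1/3)
2. Z is the midpoint of UX ⇒ Z = (1/6, 1/6)
3. T lies on line ZB with ZT:TB = 2:3 ⇒ T = (1/10, 1/2)
4. D is the intersection of line XT and line BU ⇒ D = (1/7, 5/7)
D = X + t·(T−X) with t = 10/7, so XD:DT = t:(1−t) = 10/7:-3/7

XD:DT = -10/3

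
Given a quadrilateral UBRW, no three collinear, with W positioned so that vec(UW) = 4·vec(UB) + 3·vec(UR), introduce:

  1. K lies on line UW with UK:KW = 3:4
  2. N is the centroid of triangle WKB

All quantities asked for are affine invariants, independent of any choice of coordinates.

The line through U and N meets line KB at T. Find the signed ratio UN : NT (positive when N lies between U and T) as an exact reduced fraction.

Set U = (0, 0), B = (1, 0), R = (0, 1), W = (4, 3); any affine frame gives the same invariant.
1. K lies on line UW with UK:KW = 3:4 ⇒ K = (12/7, 9/7)
2. N is the centroid of triangle WKB ⇒ N = (47/21, 10/7)
line UN meets KB at T = (141/91, 90/91)
N = U + t·(T−U) with t = 13/9, so UN:NT = 13/9:-4/9

UN:NT = -13/4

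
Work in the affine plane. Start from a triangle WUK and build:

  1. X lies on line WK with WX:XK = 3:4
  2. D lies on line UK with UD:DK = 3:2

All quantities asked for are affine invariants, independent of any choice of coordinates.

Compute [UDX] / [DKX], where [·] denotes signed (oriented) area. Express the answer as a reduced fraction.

[UDX]:[DKX] = 3/2

Assign W = (0, 0), U = (1, 0), K = (0, 1) — the answer is frame-independent, so this choice is without loss of generality.
1. X lies on line WK with WX:XK = 3:4 ⇒ X = (0, 3/7)
2. D lies on line UK with UD:DK = 3:2 ⇒ D = (2/5, 3/5)
2·[UDX] = 12/35, 2·[DKX] = 8/35
[UDX]:[DKX] = 12/35:8/35 = 3/2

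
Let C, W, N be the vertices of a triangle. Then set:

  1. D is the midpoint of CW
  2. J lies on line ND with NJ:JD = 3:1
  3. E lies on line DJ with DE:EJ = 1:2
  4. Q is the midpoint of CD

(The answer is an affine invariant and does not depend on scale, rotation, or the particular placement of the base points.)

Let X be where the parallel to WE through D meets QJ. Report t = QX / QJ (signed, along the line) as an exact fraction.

Set C = (0, 0), W = (1, 0), N = (0, 1); any affine frame gives the same invariant.
1. D is the midpoint of CW ⇒ D = (1/2, 0)
2. J lies on line ND with NJ:JD = 3:1 ⇒ J = (3/8, 1/4)
3. E lies on line DJ with DE:EJ = 1:2 ⇒ E = (11/24, 1/12)
4. Q is the midpoint of CD ⇒ Q = (1/4, 0)
through D parallel to WE: direction (-13/24, 1/12); meets QJ at X = (15/56, 1/28)
X = Q + t·(J−Q) with t = 1/7

t = 1/7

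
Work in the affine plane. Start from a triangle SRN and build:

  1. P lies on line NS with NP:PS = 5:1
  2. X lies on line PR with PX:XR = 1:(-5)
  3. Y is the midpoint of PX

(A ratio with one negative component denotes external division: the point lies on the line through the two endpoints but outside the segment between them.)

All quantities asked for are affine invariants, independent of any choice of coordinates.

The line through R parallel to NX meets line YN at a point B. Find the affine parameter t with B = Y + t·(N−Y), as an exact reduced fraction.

Set S = (0, 0), R = (1, 0), N = (0, 1); any affine frame gives the same invariant.
1. P lies on line NS with NP:PS = 5:1 ⇒ P = (0, 1/6)
2. X lies on line PR with PX:XR = 1:(-5) ⇒ X = (-1/4, 5/24)
3. Y is the midpoint of PX ⇒ Y = (-1/8, 3/16)
through R parallel to NX: direction (-1/4, -19/24); meets YN at B = (-5/4, -57/8)
B = Y + t·(N−Y) with t = -9

t = -9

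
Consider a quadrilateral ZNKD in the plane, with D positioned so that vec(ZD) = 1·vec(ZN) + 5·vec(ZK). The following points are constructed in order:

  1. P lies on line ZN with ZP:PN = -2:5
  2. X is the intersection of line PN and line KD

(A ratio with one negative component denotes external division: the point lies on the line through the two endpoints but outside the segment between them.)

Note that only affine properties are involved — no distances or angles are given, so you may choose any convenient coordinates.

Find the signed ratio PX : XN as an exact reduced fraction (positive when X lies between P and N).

Work in coordinates with Z = (0, 0), N = (1, 0), K = (0, 1), D = (1, 5).
1. P lies on line ZN with ZP:PN = -2:5 ⇒ P = (-2/3, 0)
2. X is the intersection of line PN and line KD ⇒ X = (-1/4, 0)
X = P + t·(N−P) with t = 1/4, so PX:XN = t:(1−t) = 1/4:3/4

PX:XN = 1/3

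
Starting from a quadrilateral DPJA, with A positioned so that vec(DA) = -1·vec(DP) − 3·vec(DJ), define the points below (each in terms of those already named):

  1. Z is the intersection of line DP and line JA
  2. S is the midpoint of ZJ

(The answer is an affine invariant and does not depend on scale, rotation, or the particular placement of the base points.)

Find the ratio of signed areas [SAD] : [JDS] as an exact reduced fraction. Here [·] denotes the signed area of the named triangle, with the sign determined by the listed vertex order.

Set D = (0, 0), P = (1, 0), J = (0, 1), A = (-1, -3); any affine frame gives the same invariant.
1. Z is the intersection of line DP and line JA ⇒ Z = (-1/4, 0)
2. S is the midpoint of ZJ ⇒ S = (-1/8, 1/2)
2·[SAD] = 7/8, 2·[JDS] = -1/8
[SAD]:[JDS] = 7/8:-1/8 = -7

[SAD]:[JDS] = -7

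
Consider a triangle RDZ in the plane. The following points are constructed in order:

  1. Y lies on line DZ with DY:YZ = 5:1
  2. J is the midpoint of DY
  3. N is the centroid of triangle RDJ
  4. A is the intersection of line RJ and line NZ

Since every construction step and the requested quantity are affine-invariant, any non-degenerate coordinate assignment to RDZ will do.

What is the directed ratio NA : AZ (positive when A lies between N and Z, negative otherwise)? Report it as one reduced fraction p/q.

Assign R = (0, 0), D = (1, 0), Z = (0, 1) — the answer is frame-independent, so this choice is without loss of generality.
1. Y lies on line DZ with DY:YZ = 5:1 ⇒ Y = (1/6, 5/6)
2. J is the midpoint of DY ⇒ J = (7/12, 5/12)
3. N is the centroid of triangle RDJ ⇒ N = (19/36, 5/36)
4. A is the intersection of line RJ and line NZ ⇒ A = (133/312, 95/312)
A = N + t·(Z−N) with t = 5/26, so NA:AZ = t:(1−t) = 5/26:21/26

NA:AZ = 5/21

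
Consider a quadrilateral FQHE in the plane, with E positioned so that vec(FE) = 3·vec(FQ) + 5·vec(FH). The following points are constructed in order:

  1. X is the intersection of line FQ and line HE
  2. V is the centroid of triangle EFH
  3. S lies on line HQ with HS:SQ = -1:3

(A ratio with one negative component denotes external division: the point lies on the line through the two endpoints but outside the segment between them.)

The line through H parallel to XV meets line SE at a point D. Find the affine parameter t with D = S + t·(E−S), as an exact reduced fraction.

t = 15/7

Work in coordinates with F = (0, 0), Q = (1, 0), H = (0, 1), E = (3, 5).
1. X is the intersection of line FQ and line HE ⇒ X = (-3/4, 0)
2. V is the centroid of triangle EFH ⇒ V = (1, 2)
3. S lies on line HQ with HS:SQ = -1:3 ⇒ S = (-1/2, 3/2)
through H parallel to XV: direction (7/4, 2); meets SE at D = (7, 9)
D = S + t·(E−S) with t = 15/7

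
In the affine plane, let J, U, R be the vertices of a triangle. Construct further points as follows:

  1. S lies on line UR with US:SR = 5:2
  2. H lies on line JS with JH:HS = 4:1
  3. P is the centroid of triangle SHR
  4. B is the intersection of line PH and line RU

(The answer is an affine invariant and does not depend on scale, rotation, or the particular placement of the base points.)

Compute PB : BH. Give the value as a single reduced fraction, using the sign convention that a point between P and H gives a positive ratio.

Work in coordinates with J = (0, 0), U = (1, 0), R = (0, 1).
1. S lies on line UR with US:SR = 5:2 ⇒ S = (2/7, 5/7)
2. H lies on line JS with JH:HS = 4:1 ⇒ H = (8/35, 4/7)
3. P is the centroid of triangle SHR ⇒ P = (6/35, 16/21)
4. B is the intersection of line PH and line RU ⇒ B = (1/7, 6/7)
B = P + t·(H−P) with t = -1/2, so PB:BH = t:(1−t) = -1/2:3/2

PB:BH = -1/3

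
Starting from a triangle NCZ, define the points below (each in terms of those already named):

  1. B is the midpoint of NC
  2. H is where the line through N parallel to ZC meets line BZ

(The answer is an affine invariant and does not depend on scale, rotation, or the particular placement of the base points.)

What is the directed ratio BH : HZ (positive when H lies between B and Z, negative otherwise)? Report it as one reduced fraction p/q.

Assign N = (0, 0), C = (1, 0), Z = (0, 1) — the answer is frame-independent, so this choice is without loss of generality.
1. B is the midpoint of NC ⇒ B = (1/2, 0)
2. H is where the line through N parallel to ZC meets line BZ ⇒ H = (1, -1)
H = B + t·(Z−B) with t = -1, so BH:HZ = t:(1−t) = -1:2

BH:HZ = -1/2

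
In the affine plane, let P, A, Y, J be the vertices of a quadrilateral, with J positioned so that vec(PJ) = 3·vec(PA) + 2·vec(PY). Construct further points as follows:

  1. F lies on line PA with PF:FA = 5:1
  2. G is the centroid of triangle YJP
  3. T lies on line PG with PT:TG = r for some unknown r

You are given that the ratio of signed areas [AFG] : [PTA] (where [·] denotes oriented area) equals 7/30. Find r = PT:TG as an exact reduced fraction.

Assign P = (0, 0), A = (1, 0), Y = (0, 1), J = (3, 2) — the answer is frame-independent, so this choice is without loss of generality.
1. F lies on line PA with PF:FA = 5:1 ⇒ F = (5/6, 0)
2. G is the centroid of triangle YJP ⇒ G = (1, 1)
3. With PT:TG = r, write λ = r/(r+1) so T = P + λ·(G−P); T is affine-linear in λ
Every point depending on T is an affine combination of T and λ-independent points, so each such coordinate is linear in λ; the λ² term in each signed area is a multiple of (G−P)×(G−P) = 0, so 2·[AFG] and 2·[PTA] are each linear in λ. Evaluating at λ=0 and λ=1:
  2·[AFG] = -1/6,   2·[PTA] = −λ
So [AFG]:[PTA] = (-1/6) / (−λ). Setting this equal to 7/30:
  -1/6 = 7/30·(−λ)  ⇒  λ = 5/7
Then r = λ/(1−λ) = (5/7)/(2/7) = 5/2. Check: with r = 5/2, T = (5/7, 5/7) and [AFG]:[PTA] = 7/30 as required.

r = 5/2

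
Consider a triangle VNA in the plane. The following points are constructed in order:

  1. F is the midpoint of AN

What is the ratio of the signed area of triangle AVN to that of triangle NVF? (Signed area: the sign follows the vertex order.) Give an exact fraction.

Assign V = (0, 0), N = (1, 0), A = (0, 1) — the answer is frame-independent, so this choice is without loss of generality.
1. F is the midpoint of AN ⇒ F = (1/2, 1/2)
2·[AVN] = 1, 2·[NVF] = -1/2
[AVN]:[NVF] = 1:-1/2 = -2

[AVN]:[NVF] = -2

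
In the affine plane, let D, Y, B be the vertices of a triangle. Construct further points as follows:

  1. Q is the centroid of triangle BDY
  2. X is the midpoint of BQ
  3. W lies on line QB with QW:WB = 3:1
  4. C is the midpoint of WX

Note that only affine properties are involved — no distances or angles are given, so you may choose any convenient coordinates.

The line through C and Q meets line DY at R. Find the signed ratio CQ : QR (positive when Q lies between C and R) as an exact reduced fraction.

CQ:QR = 5/4

Assign D = (0, 0), Y = (1, 0), B = (0, 1) — the answer is frame-independent, so this choice is without loss of generality.
1. Q is the centroid of triangle BDY ⇒ Q = (1/3, 1/3)
2. X is the midpoint of BQ ⇒ X = (1/6, 2/3)
3. W lies on line QB with QW:WB = 3:1 ⇒ W = (1/12, 5/6)
4. C is the midpoint of WX ⇒ C = (1/8, 3/4)
line CQ meets DY at R = (1/2, 0)
Q = C + t·(R−C) with t = 5/9, so CQ:QR = 5/9:4/9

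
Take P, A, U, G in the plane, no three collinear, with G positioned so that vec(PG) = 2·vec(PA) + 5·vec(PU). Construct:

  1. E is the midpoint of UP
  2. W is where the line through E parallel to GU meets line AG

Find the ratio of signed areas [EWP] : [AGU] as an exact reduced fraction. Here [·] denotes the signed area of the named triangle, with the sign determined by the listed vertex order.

[EWP]:[AGU] = -11/72

Work in coordinates with P = (0, 0), A = (1, 0), U = (0, 1), G = (2, 5).
1. E is the midpoint of UP ⇒ E = (0, 1/2)
2. W is where the line through E parallel to GU meets line AG ⇒ W = (11/6, 25/6)
2·[EWP] = -11/12, 2·[AGU] = 6
[EWP]:[AGU] = -11/12:6 = -11/72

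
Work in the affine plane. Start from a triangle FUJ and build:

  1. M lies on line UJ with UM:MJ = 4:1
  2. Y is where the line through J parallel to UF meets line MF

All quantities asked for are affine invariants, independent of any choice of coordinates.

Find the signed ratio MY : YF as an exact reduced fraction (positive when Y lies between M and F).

Choose coordinates F = (0, 0), U = (1, 0), J = (0, 1).
1. M lies on line UJ with UM:MJ = 4:1 ⇒ M = (1/5, 4/5)
2. Y is where the line through J parallel to UF meets line MF ⇒ Y = (1/4, 1)
Y = M + t·(F−M) with t = -1/4, so MY:YF = t:(1−t) = -1/4:5/4

MY:YF = -1/5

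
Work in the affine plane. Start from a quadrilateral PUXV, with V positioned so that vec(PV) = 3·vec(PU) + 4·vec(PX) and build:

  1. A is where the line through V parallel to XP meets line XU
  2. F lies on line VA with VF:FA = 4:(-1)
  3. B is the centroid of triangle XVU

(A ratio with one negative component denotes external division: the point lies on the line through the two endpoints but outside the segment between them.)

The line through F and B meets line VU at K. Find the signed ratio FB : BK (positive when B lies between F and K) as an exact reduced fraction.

Work in coordinates with P = (0, 0), U = (1, 0), X = (0, 1), V = (3, 4).
1. A is where the line through V parallel to XP meets line XU ⇒ A = (3, -2)
2. F lies on line VA with VF:FA = 4:(-1) ⇒ F = (3, -4)
3. B is the centroid of triangle XVU ⇒ B = (4/3, 5/3)
line FB meets VU at K = (41/27, 28/27)
B = F + t·(K−F) with t = 9/8, so FB:BK = 9/8:-1/8

FB:BK = -9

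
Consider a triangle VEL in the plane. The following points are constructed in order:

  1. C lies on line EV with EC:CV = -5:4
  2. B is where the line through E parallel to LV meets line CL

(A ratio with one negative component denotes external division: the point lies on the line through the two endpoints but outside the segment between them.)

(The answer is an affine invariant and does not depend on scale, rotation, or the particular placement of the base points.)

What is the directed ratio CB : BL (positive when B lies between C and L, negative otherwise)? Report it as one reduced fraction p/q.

Work in coordinates with V = (0, 0), E = (1, 0), L = (0, 1).
1. C lies on line EV with EC:CV = -5:4 ⇒ C = (-4, 0)
2. B is where the line through E parallel to LV meets line CL ⇒ B = (1, 5/4)
B = C + t·(L−C) with t = 5/4, so CB:BL = t:(1−t) = 5/4:-1/4

CB:BL = -5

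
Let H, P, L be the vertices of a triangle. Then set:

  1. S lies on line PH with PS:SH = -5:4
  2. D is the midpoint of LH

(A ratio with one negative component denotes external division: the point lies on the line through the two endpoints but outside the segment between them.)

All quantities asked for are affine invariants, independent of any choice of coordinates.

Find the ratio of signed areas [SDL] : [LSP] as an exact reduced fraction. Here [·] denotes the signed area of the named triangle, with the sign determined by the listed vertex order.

[SDL]:[LSP] = 2/5

Work in coordinates with H = (0, 0), P = (1, 0), L = (0, 1).
1. S lies on line PH with PS:SH = -5:4 ⇒ S = (-4, 0)
2. D is the midpoint of LH ⇒ D = (0, 1/2)
2·[SDL] = 2, 2·[LSP] = 5
[SDL]:[LSP] = 2:5 = 2/5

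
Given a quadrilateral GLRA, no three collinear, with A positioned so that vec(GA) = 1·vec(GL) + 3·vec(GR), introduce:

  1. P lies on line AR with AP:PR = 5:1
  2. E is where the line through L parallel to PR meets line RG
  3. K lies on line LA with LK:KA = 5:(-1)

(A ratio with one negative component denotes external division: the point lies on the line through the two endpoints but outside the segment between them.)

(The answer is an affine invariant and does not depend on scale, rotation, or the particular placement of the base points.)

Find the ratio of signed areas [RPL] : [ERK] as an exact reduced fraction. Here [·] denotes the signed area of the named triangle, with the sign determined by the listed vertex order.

Work in coordinates with G = (0, 0), L = (1, 0), R = (0, 1), A = (1, 3).
1. P lies on line AR with AP:PR = 5:1 ⇒ P = (1/6, 4/3)
2. E is where the line through L parallel to PR meets line RG ⇒ E = (0, -2)
3. K lies on line LA with LK:KA = 5:(-1) ⇒ K = (1, 15/4)
2·[RPL] = -1/2, 2·[ERK] = -3
[RPL]:[ERK] = -1/2:-3 = 1/6

[RPL]:[ERK] = 1/6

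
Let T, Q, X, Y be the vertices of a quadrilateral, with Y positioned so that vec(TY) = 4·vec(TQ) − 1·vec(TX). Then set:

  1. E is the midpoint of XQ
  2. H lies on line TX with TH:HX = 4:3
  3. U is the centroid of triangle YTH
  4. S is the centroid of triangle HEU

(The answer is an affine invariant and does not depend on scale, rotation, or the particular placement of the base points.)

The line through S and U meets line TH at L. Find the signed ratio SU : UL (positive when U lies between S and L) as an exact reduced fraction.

SU:UL = -13/24

Assign T = (0, 0), Q = (1, 0), X = (0, 1), Y = (4, -1) — the answer is frame-independent, so this choice is without loss of generality.
1. E is the midpoint of XQ ⇒ E = (1/2, 1/2)
2. H lies on line TX with TH:HX = 4:3 ⇒ H = (0, 4/7)
3. U is the centroid of triangle YTH ⇒ U = (4/3, -1/7)
4. S is the centroid of triangle HEU ⇒ S = (11/18, 13/42)
line SU meets TH at L = (0, 9/13)
U = S + t·(L−S) with t = -13/11, so SU:UL = -13/11:24/11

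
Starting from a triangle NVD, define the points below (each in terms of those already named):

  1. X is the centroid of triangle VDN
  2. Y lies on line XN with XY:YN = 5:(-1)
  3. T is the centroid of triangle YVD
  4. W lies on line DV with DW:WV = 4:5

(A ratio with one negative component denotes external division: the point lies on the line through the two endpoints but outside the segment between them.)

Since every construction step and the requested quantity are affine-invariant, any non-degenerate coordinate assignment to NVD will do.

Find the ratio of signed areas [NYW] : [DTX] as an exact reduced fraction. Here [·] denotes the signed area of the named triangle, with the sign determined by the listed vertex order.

[NYW]:[DTX] = -1/3

Assign N = (0, 0), V = (1, 0), D = (0, 1) — the answer is frame-independent, so this choice is without loss of generality.
1. X is the centroid of triangle VDN ⇒ X = (1/3, 1/3)
2. Y lies on line XN with XY:YN = 5:(-1) ⇒ Y = (-1/12, -1/12)
3. T is the centroid of triangle YVD ⇒ T = (11/36, 11/36)
4. W lies on line DV with DW:WV = 4:5 ⇒ W = (4/9, 5/9)
2·[NYW] = -1/108, 2·[DTX] = 1/36
[NYW]:[DTX] = -1/108:1/36 = -1/3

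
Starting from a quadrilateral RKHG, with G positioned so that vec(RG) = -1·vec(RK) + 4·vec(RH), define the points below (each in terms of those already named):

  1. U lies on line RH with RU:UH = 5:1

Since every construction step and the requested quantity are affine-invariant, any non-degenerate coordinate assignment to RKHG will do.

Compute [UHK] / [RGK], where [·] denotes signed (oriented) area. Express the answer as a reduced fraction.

[UHK]:[RGK] = 1/24

Work in coordinates with R = (0, 0), K = (1, 0), H = (0, 1), G = (-1, 4).
1. U lies on line RH with RU:UH = 5:1 ⇒ U = (0, 5/6)
2·[UHK] = -1/6, 2·[RGK] = -4
[UHK]:[RGK] = -1/6:-4 = 1/24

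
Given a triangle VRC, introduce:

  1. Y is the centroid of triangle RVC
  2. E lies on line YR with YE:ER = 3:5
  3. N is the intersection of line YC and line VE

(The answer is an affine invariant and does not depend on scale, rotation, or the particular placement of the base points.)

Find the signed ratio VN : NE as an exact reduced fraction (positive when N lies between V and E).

VN:NE = 8/3

Work in coordinates with V = (0, 0), R = (1, 0), C = (0, 1).
1. Y is the centroid of triangle RVC ⇒ Y = (1/3, 1/3)
2. E lies on line YR with YE:ER = 3:5 ⇒ E = (7/12, 5/24)
3. N is the intersection of line YC and line VE ⇒ N = (14/33, 5/33)
N = V + t·(E−V) with t = 8/11, so VN:NE = t:(1−t) = 8/11:3/11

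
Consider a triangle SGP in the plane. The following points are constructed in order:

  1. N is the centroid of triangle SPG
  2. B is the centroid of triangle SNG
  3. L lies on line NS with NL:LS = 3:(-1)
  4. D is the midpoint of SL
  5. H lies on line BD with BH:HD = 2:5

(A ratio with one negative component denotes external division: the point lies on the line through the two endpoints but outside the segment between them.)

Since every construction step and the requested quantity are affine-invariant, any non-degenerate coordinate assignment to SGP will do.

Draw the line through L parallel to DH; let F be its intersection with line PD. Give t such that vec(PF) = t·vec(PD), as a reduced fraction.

Choose coordinates S = (0, 0), G = (1, 0), P = (0, 1).
1. N is the centroid of triangle SPG ⇒ N = (1/3, 1/3)
2. B is the centroid of triangle SNG ⇒ B = (4/9, 1/9)
3. L lies on line NS with NL:LS = 3:(-1) ⇒ L = (-1/6, -1/6)
4. D is the midpoint of SL ⇒ D = (-1/12, -1/12)
5. H lies on line BD with BH:HD = 2:5 ⇒ H = (37/126, 1/18)
through L parallel to DH: direction (95/252, 5/36); meets PD at F = (-7/80, -11/80)
F = P + t·(D−P) with t = 21/20

t = 21/20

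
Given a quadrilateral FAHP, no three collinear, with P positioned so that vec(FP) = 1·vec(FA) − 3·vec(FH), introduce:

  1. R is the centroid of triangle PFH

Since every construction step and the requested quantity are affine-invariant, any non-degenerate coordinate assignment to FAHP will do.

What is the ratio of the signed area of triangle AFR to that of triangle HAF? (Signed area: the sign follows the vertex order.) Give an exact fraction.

Assign F = (0, 0), A = (1, 0), H = (0, 1), P = (1, -3) — the answer is frame-independent, so this choice is without loss of generality.
1. R is the centroid of triangle PFH ⇒ R = (1/3, -2/3)
2·[AFR] = 2/3, 2·[HAF] = -1
[AFR]:[HAF] = 2/3:-1 = -2/3

[AFR]:[HAF] = -2/3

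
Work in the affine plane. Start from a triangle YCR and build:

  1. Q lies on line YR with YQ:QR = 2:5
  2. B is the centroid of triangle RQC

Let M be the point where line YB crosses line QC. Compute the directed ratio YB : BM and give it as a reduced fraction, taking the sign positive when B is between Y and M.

YB:BM = -11/5

Set Y = (0, 0), C = (1, 0), R = (0, 1); any affine frame gives the same invariant.
1. Q lies on line YR with YQ:QR = 2:5 ⇒ Q = (0, 2/7)
2. B is the centroid of triangle RQC ⇒ B = (1/3, 3/7)
line YB meets QC at M = (2/11, 18/77)
B = Y + t·(M−Y) with t = 11/6, so YB:BM = 11/6:-5/6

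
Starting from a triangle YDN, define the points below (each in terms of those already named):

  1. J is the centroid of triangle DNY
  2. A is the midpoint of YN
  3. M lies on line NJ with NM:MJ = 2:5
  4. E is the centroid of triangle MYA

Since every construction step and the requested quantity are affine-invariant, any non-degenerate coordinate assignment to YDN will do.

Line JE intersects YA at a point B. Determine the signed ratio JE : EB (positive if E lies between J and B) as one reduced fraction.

JE:EB = 19/2

Assign Y = (0, 0), D = (1, 0), N = (0, 1) — the answer is frame-independent, so this choice is without loss of generality.
1. J is the centroid of triangle DNY ⇒ J = (1/3, 1/3)
2. A is the midpoint of YN ⇒ A = (0, 1/2)
3. M lies on line NJ with NM:MJ = 2:5 ⇒ M = (2/21, 17/21)
4. E is the centroid of triangle MYA ⇒ E = (2/63, 55/126)
line JE meets YA at B = (0, 17/38)
E = J + t·(B−J) with t = 19/21, so JE:EB = 19/21:2/21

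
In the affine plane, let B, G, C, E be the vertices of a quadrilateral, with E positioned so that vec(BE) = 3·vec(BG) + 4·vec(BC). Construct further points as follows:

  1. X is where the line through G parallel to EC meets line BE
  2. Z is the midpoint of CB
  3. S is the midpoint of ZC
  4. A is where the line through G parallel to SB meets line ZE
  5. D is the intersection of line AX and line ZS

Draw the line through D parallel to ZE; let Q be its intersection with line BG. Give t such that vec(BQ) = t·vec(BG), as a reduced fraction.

Work in coordinates with B = (0, 0), G = (1, 0), C = (0, 1), E = (3, 4).
1. X is where the line through G parallel to EC meets line BE ⇒ X = (-3, -4)
2. Z is the midpoint of CB ⇒ Z = (0, 1/2)
3. S is the midpoint of ZC ⇒ S = (0, 3/4)
4. A is where the line through G parallel to SB meets line ZE ⇒ A = (1, 5/3)
5. D is the intersection of line AX and line ZS ⇒ D = (0, 1/4)
through D parallel to ZE: direction (3, 7/2); meets BG at Q = (-3/14, 0)
Q = B + t·(G−B) with t = -3/14

t = -3/14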